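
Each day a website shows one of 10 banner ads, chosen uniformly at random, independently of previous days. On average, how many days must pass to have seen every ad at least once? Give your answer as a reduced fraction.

After i distinct types are collected, each trial gives a new one with probability (10−i)/10, so the expected wait for the next new type is 10/(10−i).
E = 10/10 + 10/9 + 10/8 + 10/7 + 10/6 + 10/5 + 10/4 + 10/3 + 10/2 + 10/1 = 7381/252.

7381/252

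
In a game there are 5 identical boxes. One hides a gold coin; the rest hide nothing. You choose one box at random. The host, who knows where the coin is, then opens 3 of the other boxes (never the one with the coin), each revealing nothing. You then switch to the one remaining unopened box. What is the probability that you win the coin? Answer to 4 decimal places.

0.8000

Your original box holds the coin with probability 1/5, so the other 4 collectively hold it with probability 4/5.
The host can always find 3 empty boxes to open, so the reveals don't change that 4/5; it is now spread over the 1 remaining unopened box.
P(win by switching) = (4/5) · (1/1) = 4/5 ≈ 0.8000.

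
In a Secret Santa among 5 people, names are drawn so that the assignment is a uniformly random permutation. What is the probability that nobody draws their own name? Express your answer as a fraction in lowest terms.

11/30

This is the derangement probability: permutations of 5 with no fixed point.
D(5) = 5! · (1 − 1/1! + 1/2! − ··· + (−1)^5/5!) = 44.
P = 44/120 = 11/30.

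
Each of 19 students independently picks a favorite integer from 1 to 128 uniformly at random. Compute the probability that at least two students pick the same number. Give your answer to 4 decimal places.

It's easier to compute the probability that all 19 are distinct.
P(all distinct) = 128/128 · 127/128 · ··· · 110/128 ≈ 0.2453.
So the probability of at least one match is 1 − 0.2453 = 0.7547.

0.7547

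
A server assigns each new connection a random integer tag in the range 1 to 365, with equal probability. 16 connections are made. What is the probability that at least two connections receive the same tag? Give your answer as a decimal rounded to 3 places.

0.284

It's easier to compute the probability that all 16 are distinct.
P(all distinct) = 365/365 · 364/365 · ··· · 350/365 ≈ 0.716.
So the probability of at least one match is 1 − 0.716 = 0.284.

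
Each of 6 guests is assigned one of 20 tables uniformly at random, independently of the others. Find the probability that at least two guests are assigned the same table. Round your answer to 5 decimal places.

It's easier to compute the probability that all 6 are distinct.
P(all distinct) = 20/20 · 19/20 · ··· · 15/20 ≈ 0.43605.
So the probability of at least one match is 1 − 0.43605 = 0.56395.

0.56395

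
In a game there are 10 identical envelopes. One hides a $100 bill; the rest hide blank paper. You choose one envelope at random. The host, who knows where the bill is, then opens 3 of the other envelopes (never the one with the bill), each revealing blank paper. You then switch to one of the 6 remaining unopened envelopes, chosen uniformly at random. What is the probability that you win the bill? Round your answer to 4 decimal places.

0.1500

Your original envelope holds the bill with probability 1/10, so the other 9 collectively hold it with probability 9/10.
The host can always find 3 empty envelopes to open, so the reveals don't change that 9/10; it is now spread over the 6 remaining unopened envelopes.
P(win by switching) = (9/10) · (1/6) = 3/20 ≈ 0.1500.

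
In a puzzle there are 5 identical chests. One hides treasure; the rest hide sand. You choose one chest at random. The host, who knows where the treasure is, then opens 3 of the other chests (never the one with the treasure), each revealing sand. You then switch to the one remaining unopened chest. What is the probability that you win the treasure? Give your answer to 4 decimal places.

0.8000

Your original chest holds the treasure with probability 1/5, so the other 4 collectively hold it with probability 4/5.
The host can always find 3 empty chests to open, so the reveals don't change that 4/5; it is now spread over the 1 remaining unopened chest.
P(win by switching) = (4/5) · (1/1) = 4/5 ≈ 0.8000.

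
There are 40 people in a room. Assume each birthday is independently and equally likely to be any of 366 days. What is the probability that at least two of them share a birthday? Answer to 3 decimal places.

0.891

It's easier to compute the probability that all 40 are distinct.
P(all distinct) = 366/366 · 365/366 · ··· · 327/366 ≈ 0.109.
So the probability of at least one match is 1 − 0.109 = 0.891.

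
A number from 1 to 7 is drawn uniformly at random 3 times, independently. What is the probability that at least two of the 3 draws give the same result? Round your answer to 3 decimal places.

0.388

P(all 3 different) = 7/7 · 6/7 · ··· · 5/7 ≈ 0.612.
P(at least two equal) = 1 − 0.612 = 0.388.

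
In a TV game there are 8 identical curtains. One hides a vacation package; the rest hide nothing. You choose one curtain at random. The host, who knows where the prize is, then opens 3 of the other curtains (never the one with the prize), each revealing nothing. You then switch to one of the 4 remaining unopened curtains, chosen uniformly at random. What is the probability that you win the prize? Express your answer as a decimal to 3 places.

0.219

Your original curtain holds the prize with probability 1/8, so the other 7 collectively hold it with probability 7/8.
The host can always find 3 empty curtains to open, so the reveals don't change that 7/8; it is now spread over the 4 remaining unopened curtains.
P(win by switching) = (7/8) · (1/4) = 7/32 ≈ 0.219.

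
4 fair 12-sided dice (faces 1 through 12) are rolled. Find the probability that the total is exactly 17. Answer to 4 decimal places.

0.0262

There are 12^4 = 20736 equally likely outcomes.
The number of ordered 4-tuples from {1,…,12} summing to 17 is 544.
P(sum = 17) = 544/20736 = 17/648 ≈ 0.0262.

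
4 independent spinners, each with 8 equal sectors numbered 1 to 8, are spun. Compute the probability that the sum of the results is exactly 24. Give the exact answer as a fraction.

There are 8^4 = 4096 equally likely outcomes.
The number of ordered 4-tuples from {1,…,8} summing to 24 is 161.
P(sum = 24) = 161/4096.

161/4096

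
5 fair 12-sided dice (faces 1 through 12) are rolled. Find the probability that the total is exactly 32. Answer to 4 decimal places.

There are 12^5 = 248832 equally likely outcomes.
The number of ordered 5-tuples from {1,…,12} summing to 32 is 12435.
P(sum = 32) = 12435/248832 = 4145/82944 ≈ 0.0500.

0.0500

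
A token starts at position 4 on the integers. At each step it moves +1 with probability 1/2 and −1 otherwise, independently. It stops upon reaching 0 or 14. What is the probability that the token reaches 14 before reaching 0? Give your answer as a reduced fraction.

With a fair step, P(i) = ½P(i−1) + ½P(i+1) with P(0)=0, P(14)=1 has the linear solution P(i) = i/14.
P(4) = 4/14 = 2/7.

2/7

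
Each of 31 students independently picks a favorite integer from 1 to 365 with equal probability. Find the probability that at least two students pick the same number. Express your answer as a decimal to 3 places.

It's easier to compute the probability that all 31 are distinct.
P(all distinct) = 365/365 · 364/365 · ··· · 335/365 ≈ 0.270.
So the probability of at least one match is 1 − 0.270 = 0.730.

0.730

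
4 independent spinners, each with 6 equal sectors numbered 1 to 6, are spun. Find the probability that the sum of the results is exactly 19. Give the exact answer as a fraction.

7/162

There are 6^4 = 1296 equally likely outcomes.
The number of ordered 4-tuples from {1,…,6} summing to 19 is 56.
P(sum = 19) = 56/1296 = 7/162.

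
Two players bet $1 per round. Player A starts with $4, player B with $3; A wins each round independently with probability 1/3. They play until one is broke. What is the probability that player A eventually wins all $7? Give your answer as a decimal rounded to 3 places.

0.118

Let r = q/p = (2/3)/(1/3) = 2. The recurrence P(i) = p·P(i+1) + q·P(i−1) with P(0)=0, P(7)=1 gives P(i) = (1 − r^i)/(1 − r^7).
P(4) = (1 − (2)^4) / (1 − (2)^7) = 15/127 ≈ 0.118.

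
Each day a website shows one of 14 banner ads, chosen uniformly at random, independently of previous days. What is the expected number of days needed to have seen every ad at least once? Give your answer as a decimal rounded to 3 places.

After i distinct types are collected, each trial gives a new one with probability (14−i)/14, so the expected wait for the next new type is 14/(14−i).
E = 14/14 + 14/13 + 14/12 + 14/11 + 14/10 + 14/9 + 14/8 + 14/7 + 14/6 + 14/5 + 14/4 + 14/3 + 14/2 + 14/1 = 1171733/25740 ≈ 45.522.

45.522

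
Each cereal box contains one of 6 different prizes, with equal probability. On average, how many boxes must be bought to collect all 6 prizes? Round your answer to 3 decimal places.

After i distinct types are collected, each trial gives a new one with probability (6−i)/6, so the expected wait for the next new type is 6/(6−i).
E = 6/6 + 6/5 + 6/4 + 6/3 + 6/2 + 6/1 = 147/10 ≈ 14.700.

14.700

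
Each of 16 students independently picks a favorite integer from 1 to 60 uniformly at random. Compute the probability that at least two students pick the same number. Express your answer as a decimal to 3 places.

0.889

It's easier to compute the probability that all 16 are distinct.
P(all distinct) = 60/60 · 59/60 · ··· · 45/60 ≈ 0.111.
So the probability of at least one match is 1 − 0.111 = 0.889.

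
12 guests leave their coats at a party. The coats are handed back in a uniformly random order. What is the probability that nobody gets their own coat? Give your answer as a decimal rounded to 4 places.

0.3679

This is the derangement probability: permutations of 12 with no fixed point.
D(12) = 12! · (1 − 1/1! + 1/2! − ··· + (−1)^12/12!) = 176214841.
P = 176214841/479001600 = 16019531/43545600 ≈ 0.3679.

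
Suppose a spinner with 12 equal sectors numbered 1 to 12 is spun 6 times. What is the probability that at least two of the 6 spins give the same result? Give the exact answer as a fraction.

1343/1728

P(all 6 different) = 12/12 · 11/12 · ··· · 7/12 = 385/1728.
P(at least two equal) = 1 − 385/1728 = 1343/1728.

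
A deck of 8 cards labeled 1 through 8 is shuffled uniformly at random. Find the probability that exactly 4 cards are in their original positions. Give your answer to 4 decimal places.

0.0156

Choose which 4 of the 8 are fixed: C(8,4) = 70 ways.
The remaining 4 must have no fixed point: D(4) = 9.
P = 70·9/40320 = 1/64 ≈ 0.0156.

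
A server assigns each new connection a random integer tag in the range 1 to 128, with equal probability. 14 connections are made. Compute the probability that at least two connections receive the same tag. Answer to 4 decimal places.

0.5216

It's easier to compute the probability that all 14 are distinct.
P(all distinct) = 128/128 · 127/128 · ··· · 115/128 ≈ 0.4784.
So the probability of at least one match is 1 − 0.4784 = 0.5216.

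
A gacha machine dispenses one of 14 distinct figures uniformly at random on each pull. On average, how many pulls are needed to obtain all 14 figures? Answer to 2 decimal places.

After i distinct types are collected, each trial gives a new one with probability (14−i)/14, so the expected wait for the next new type is 14/(14−i).
E = 14/14 + 14/13 + 14/12 + 14/11 + 14/10 + 14/9 + 14/8 + 14/7 + 14/6 + 14/5 + 14/4 + 14/3 + 14/2 + 14/1 = 1171733/25740 ≈ 45.52.

45.52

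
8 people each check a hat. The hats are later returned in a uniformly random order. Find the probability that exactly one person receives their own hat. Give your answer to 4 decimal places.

0.3679

Choose which one is fixed: C(8,1) = 8 ways.
The remaining 7 must have no fixed point: D(7) = 1854.
P = 8·1854/40320 = 103/280 ≈ 0.3679.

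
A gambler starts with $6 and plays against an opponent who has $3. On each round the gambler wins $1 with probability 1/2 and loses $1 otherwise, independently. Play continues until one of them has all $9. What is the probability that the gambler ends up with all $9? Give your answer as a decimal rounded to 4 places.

With a fair step, P(i) = ½P(i−1) + ½P(i+1) with P(0)=0, P(9)=1 has the linear solution P(i) = i/9.
P(6) = 6/9 = 2/3 ≈ 0.6667.

0.6667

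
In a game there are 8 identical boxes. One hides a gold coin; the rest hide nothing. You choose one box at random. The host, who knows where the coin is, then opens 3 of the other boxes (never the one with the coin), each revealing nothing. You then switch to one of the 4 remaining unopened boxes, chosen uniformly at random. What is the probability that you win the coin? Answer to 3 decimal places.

Your original box holds the coin with probability 1/8, so the other 7 collectively hold it with probability 7/8.
The host can always find 3 empty boxes to open, so the reveals don't change that 7/8; it is now spread over the 4 remaining unopened boxes.
P(win by switching) = (7/8) · (1/4) = 7/32 ≈ 0.219.

0.219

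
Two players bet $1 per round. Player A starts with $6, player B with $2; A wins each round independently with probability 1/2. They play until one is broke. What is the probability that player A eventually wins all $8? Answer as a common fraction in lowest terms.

3/4

With a fair step, P(i) = ½P(i−1) + ½P(i+1) with P(0)=0, P(8)=1 has the linear solution P(i) = i/8.
P(6) = 6/8 = 3/4.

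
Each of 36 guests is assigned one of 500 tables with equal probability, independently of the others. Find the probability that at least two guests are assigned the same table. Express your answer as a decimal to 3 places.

0.725

It's easier to compute the probability that all 36 are distinct.
P(all distinct) = 500/500 · 499/500 · ··· · 465/500 ≈ 0.275.
So the probability of at least one match is 1 − 0.275 = 0.725.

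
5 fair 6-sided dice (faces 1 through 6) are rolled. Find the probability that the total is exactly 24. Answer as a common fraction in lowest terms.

205/7776

There are 6^5 = 7776 equally likely outcomes.
The number of ordered 5-tuples from {1,…,6} summing to 24 is 205.
P(sum = 24) = 205/7776.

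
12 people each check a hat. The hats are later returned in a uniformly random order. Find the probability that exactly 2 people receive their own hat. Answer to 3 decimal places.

Choose which 2 of the 12 are fixed: C(12,2) = 66 ways.
The remaining 10 must have no fixed point: D(10) = 1334961.
P = 66·1334961/479001600 = 16481/89600 ≈ 0.184.

0.184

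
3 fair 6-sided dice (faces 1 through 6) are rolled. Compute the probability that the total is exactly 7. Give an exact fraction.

5/72

There are 6^3 = 216 equally likely outcomes.
The number of ordered 3-tuples from {1,…,6} summing to 7 is 15.
P(sum = 7) = 15/216 = 5/72.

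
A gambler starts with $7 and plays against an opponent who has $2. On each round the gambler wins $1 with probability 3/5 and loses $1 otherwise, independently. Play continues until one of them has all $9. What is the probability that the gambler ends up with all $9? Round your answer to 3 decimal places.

Let r = q/p = (2/5)/(3/5) = 2/3. The recurrence P(i) = p·P(i+1) + q·P(i−1) with P(0)=0, P(9)=1 gives P(i) = (1 − r^i)/(1 − r^9).
P(7) = (1 − (2/3)^7) / (1 − (2/3)^9) = 18531/19171 ≈ 0.967.

0.967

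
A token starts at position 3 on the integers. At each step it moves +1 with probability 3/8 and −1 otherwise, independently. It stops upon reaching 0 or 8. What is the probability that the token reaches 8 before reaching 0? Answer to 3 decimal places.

Let r = q/p = (5/8)/(3/8) = 5/3. The recurrence P(i) = p·P(i+1) + q·P(i−1) with P(0)=0, P(8)=1 gives P(i) = (1 − r^i)/(1 − r^8).
P(3) = (1 − (5/3)^3) / (1 − (5/3)^8) = 11907/192032 ≈ 0.062.

0.062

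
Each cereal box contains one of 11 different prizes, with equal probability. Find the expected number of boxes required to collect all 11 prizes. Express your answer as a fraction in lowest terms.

83711/2520

After i distinct types are collected, each trial gives a new one with probability (11−i)/11, so the expected wait for the next new type is 11/(11−i).
E = 11/11 + 11/10 + 11/9 + 11/8 + 11/7 + 11/6 + 11/5 + 11/4 + 11/3 + 11/2 + 11/1 = 83711/2520.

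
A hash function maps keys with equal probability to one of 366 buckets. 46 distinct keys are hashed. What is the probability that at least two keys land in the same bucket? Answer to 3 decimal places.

It's easier to compute the probability that all 46 are distinct.
P(all distinct) = 366/366 · 365/366 · ··· · 321/366 ≈ 0.052.
So the probability of at least one match is 1 − 0.052 = 0.948.

0.948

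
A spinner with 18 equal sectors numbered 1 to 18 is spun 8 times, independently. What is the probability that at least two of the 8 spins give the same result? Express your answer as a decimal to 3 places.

0.840

P(all 8 different) = 18/18 · 17/18 · ··· · 11/18 ≈ 0.160.
P(at least two equal) = 1 − 0.160 = 0.840.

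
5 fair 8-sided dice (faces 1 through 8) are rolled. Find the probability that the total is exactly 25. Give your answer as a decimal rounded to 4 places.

There are 8^5 = 32768 equally likely outcomes.
The number of ordered 5-tuples from {1,…,8} summing to 25 is 2226.
P(sum = 25) = 2226/32768 = 1113/16384 ≈ 0.0679.

0.0679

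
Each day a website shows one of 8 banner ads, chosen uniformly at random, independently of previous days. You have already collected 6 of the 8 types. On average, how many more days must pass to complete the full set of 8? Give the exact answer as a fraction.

12

Starting from 6 distinct types, each trial gives a new one with probability (8−i)/8 when i types are held, so the wait for the next new type is 8/(8−i).
E = 8/2 + 8/1 = 12.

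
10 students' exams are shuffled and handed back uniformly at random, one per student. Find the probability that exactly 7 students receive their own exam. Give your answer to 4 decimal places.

0.0001

Choose which 7 of the 10 are fixed: C(10,7) = 120 ways.
The remaining 3 must have no fixed point: D(3) = 2.
P = 120·2/3628800 = 1/15120 ≈ 0.0001.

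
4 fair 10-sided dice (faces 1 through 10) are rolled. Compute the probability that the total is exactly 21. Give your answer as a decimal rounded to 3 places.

There are 10^4 = 10000 equally likely outcomes.
The number of ordered 4-tuples from {1,…,10} summing to 21 is 660.
P(sum = 21) = 660/10000 = 33/500 ≈ 0.066.

0.066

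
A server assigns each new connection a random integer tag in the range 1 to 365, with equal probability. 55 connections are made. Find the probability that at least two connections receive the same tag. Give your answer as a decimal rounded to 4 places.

0.9863

It's easier to compute the probability that all 55 are distinct.
P(all distinct) = 365/365 · 364/365 · ··· · 311/365 ≈ 0.0137.
So the probability of at least one match is 1 − 0.0137 = 0.9863.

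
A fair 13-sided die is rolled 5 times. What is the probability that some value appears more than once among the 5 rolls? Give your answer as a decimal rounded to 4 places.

P(all 5 different) = 13/13 · 12/13 · ··· · 9/13 ≈ 0.4160.
P(at least two equal) = 1 − 0.4160 = 0.5840.

0.5840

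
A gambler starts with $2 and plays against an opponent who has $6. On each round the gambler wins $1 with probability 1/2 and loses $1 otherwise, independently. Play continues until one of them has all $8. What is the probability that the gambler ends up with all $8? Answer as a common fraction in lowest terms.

1/4

With a fair step, P(i) = ½P(i−1) + ½P(i+1) with P(0)=0, P(8)=1 has the linear solution P(i) = i/8.
P(2) = 2/8 = 1/4.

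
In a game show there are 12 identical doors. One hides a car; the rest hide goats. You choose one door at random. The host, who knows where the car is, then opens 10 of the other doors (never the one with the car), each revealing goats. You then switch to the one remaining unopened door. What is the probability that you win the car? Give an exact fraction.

Your original door holds the car with probability 1/12, so the other 11 collectively hold it with probability 11/12.
The host can always find 10 empty doors to open, so the reveals don't change that 11/12; it is now spread over the 1 remaining unopened door.
P(win by switching) = (11/12) · (1/1) = 11/12.

11/12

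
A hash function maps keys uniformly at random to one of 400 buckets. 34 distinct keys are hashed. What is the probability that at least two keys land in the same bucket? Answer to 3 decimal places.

It's easier to compute the probability that all 34 are distinct.
P(all distinct) = 400/400 · 399/400 · ··· · 367/400 ≈ 0.236.
So the probability of at least one match is 1 − 0.236 = 0.764.

0.764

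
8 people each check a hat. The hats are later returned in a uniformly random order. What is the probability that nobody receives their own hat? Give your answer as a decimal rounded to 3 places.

This is the derangement probability: permutations of 8 with no fixed point.
D(8) = 8! · (1 − 1/1! + 1/2! − ··· + (−1)^8/8!) = 14833.
P = 14833/40320 = 2119/5760 ≈ 0.368.

0.368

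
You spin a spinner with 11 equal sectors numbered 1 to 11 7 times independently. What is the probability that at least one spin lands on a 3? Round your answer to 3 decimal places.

P(no spin lands on a 3) = (10/11)^7 ≈ 0.513.
P(at least one) = 1 − 0.513 = 0.487.

0.487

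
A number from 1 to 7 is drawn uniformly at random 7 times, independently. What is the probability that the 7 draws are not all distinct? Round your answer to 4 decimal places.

P(all 7 different) = 7/7 · 6/7 · ··· · 1/7 ≈ 0.0061.
P(at least two equal) = 1 − 0.0061 = 0.9939.

0.9939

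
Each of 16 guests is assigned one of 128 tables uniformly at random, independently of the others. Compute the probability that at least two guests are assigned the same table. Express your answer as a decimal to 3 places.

It's easier to compute the probability that all 16 are distinct.
P(all distinct) = 128/128 · 127/128 · ··· · 113/128 ≈ 0.376.
So the probability of at least one match is 1 − 0.376 = 0.624.

0.624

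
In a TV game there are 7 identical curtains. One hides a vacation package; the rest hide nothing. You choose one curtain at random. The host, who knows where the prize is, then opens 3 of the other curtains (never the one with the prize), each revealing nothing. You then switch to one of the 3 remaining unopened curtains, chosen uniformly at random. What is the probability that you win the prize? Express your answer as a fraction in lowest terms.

2/7

Your original curtain holds the prize with probability 1/7, so the other 6 collectively hold it with probability 6/7.
The host can always find 3 empty curtains to open, so the reveals don't change that 6/7; it is now spread over the 3 remaining unopened curtains.
P(win by switching) = (6/7) · (1/3) = 2/7.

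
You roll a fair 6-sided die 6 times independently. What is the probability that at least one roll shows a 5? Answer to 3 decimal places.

0.665

P(no roll shows a 5) = (5/6)^6 ≈ 0.335.
P(at least one) = 1 − 0.335 = 0.665.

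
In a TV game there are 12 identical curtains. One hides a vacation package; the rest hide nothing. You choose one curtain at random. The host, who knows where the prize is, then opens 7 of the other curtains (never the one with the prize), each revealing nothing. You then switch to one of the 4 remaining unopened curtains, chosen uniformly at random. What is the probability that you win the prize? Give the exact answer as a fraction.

11/48

Your original curtain holds the prize with probability 1/12, so the other 11 collectively hold it with probability 11/12.
The host can always find 7 empty curtains to open, so the reveals don't change that 11/12; it is now spread over the 4 remaining unopened curtains.
P(win by switching) = (11/12) · (1/4) = 11/48.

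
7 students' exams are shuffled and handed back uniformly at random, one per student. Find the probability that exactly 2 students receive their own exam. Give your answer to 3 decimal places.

0.183

Choose which 2 of the 7 are fixed: C(7,2) = 21 ways.
The remaining 5 must have no fixed point: D(5) = 44.
P = 21·44/5040 = 11/60 ≈ 0.183.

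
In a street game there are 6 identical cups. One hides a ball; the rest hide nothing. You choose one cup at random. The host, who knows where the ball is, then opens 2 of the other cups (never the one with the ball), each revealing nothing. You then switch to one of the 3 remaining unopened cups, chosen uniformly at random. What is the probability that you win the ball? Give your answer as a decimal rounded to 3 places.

0.278

Your original cup holds the ball with probability 1/6, so the other 5 collectively hold it with probability 5/6.
The host can always find 2 empty cups to open, so the reveals don't change that 5/6; it is now spread over the 3 remaining unopened cups.
P(win by switching) = (5/6) · (1/3) = 5/18 ≈ 0.278.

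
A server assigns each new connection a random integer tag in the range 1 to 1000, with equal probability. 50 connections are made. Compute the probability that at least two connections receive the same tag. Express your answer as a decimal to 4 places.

0.7123

It's easier to compute the probability that all 50 are distinct.
P(all distinct) = 1000/1000 · 999/1000 · ··· · 951/1000 ≈ 0.2877.
So the probability of at least one match is 1 − 0.2877 = 0.7123.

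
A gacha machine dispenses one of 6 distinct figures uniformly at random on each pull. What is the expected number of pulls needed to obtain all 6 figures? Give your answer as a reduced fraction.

After i distinct types are collected, each trial gives a new one with probability (6−i)/6, so the expected wait for the next new type is 6/(6−i).
E = 6/6 + 6/5 + 6/4 + 6/3 + 6/2 + 6/1 = 147/10.

147/10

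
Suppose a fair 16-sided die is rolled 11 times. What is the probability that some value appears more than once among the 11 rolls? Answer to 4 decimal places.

P(all 11 different) = 16/16 · 15/16 · ··· · 6/16 ≈ 0.0099.
P(at least two equal) = 1 − 0.0099 = 0.9901.

0.9901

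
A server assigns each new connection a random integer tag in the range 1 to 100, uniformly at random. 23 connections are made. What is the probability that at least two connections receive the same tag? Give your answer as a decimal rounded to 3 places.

0.936

It's easier to compute the probability that all 23 are distinct.
P(all distinct) = 100/100 · 99/100 · ··· · 78/100 ≈ 0.064.
So the probability of at least one match is 1 − 0.064 = 0.936.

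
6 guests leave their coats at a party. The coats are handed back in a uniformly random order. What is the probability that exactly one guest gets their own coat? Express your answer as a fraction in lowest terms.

Choose which one is fixed: C(6,1) = 6 ways.
The remaining 5 must have no fixed point: D(5) = 44.
P = 6·44/720 = 11/30.

11/30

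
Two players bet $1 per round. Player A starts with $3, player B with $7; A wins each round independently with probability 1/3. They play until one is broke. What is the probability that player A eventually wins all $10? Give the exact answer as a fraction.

Let r = q/p = (2/3)/(1/3) = 2. The recurrence P(i) = p·P(i+1) + q·P(i−1) with P(0)=0, P(10)=1 gives P(i) = (1 − r^i)/(1 − r^10).
P(3) = (1 − (2)^3) / (1 − (2)^10) = 7/1023.

7/1023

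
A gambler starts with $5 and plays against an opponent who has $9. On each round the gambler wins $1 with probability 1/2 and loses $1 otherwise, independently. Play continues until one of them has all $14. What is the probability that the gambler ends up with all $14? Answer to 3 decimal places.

0.357

With a fair step, P(i) = ½P(i−1) + ½P(i+1) with P(0)=0, P(14)=1 has the linear solution P(i) = i/14.
P(5) = 5/14 ≈ 0.357.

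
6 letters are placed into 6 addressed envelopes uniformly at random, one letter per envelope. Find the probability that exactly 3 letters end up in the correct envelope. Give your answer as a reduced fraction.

Choose which 3 of the 6 are fixed: C(6,3) = 20 ways.
The remaining 3 must have no fixed point: D(3) = 2.
P = 20·2/720 = 1/18.

1/18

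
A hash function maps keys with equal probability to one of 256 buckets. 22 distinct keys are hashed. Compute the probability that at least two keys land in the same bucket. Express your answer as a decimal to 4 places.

It's easier to compute the probability that all 22 are distinct.
P(all distinct) = 256/256 · 255/256 · ··· · 235/256 ≈ 0.3951.
So the probability of at least one match is 1 − 0.3951 = 0.6049.

0.6049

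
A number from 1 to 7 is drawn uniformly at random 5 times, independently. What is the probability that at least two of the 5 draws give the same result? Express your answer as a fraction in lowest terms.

2041/2401

P(all 5 different) = 7/7 · 6/7 · ··· · 3/7 = 360/2401.
P(at least two equal) = 1 − 360/2401 = 2041/2401.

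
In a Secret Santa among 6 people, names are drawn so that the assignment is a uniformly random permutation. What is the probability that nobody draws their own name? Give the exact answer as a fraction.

This is the derangement probability: permutations of 6 with no fixed point.
D(6) = 6! · (1 − 1/1! + 1/2! − ··· + (−1)^6/6!) = 265.
P = 265/720 = 53/144.

53/144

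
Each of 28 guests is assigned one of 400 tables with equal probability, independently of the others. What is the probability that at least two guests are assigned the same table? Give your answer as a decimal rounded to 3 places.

0.620

It's easier to compute the probability that all 28 are distinct.
P(all distinct) = 400/400 · 399/400 · ··· · 373/400 ≈ 0.380.
So the probability of at least one match is 1 − 0.380 = 0.620.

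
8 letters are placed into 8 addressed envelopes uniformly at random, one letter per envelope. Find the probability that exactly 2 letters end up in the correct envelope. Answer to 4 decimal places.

Choose which 2 of the 8 are fixed: C(8,2) = 28 ways.
The remaining 6 must have no fixed point: D(6) = 265.
P = 28·265/40320 = 53/288 ≈ 0.1840.

0.1840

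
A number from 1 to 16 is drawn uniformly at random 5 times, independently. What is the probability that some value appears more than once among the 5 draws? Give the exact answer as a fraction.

4097/8192

P(all 5 different) = 16/16 · 15/16 · ··· · 12/16 = 4095/8192.
P(at least two equal) = 1 − 4095/8192 = 4097/8192.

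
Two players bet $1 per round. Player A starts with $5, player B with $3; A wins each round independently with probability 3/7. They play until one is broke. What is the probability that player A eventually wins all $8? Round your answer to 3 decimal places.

Let r = q/p = (4/7)/(3/7) = 4/3. The recurrence P(i) = p·P(i+1) + q·P(i−1) with P(0)=0, P(8)=1 gives P(i) = (1 − r^i)/(1 − r^8).
P(5) = (1 − (4/3)^5) / (1 − (4/3)^8) = 21087/58975 ≈ 0.358.

0.358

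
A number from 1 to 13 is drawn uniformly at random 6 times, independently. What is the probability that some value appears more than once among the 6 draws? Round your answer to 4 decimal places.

0.7440

P(all 6 different) = 13/13 · 12/13 · ··· · 8/13 ≈ 0.2560.
P(at least two equal) = 1 − 0.2560 = 0.7440.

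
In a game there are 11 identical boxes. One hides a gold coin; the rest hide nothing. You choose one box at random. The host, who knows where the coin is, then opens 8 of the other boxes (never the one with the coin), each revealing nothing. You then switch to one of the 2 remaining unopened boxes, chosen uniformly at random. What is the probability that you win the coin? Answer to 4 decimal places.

0.4545

Your original box holds the coin with probability 1/11, so the other 10 collectively hold it with probability 10/11.
The host can always find 8 empty boxes to open, so the reveals don't change that 10/11; it is now spread over the 2 remaining unopened boxes.
P(win by switching) = (10/11) · (1/2) = 5/11 ≈ 0.4545.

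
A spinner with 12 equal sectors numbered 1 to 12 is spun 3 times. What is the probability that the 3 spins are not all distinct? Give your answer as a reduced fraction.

17/72

P(all 3 different) = 12/12 · 11/12 · ··· · 10/12 = 55/72.
P(at least two equal) = 1 − 55/72 = 17/72.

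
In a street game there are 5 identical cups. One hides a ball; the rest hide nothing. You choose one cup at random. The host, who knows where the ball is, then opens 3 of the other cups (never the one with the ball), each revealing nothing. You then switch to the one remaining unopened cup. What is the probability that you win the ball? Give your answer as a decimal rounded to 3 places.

0.800

Your original cup holds the ball with probability 1/5, so the other 4 collectively hold it with probability 4/5.
The host can always find 3 empty cups to open, so the reveals don't change that 4/5; it is now spread over the 1 remaining unopened cup.
P(win by switching) = (4/5) · (1/1) = 4/5 ≈ 0.800.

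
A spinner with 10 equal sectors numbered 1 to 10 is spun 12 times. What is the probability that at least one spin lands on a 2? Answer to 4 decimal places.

P(no spin lands on a 2) = (9/10)^12 ≈ 0.2824.
P(at least one) = 1 − 0.2824 = 0.7176.

0.7176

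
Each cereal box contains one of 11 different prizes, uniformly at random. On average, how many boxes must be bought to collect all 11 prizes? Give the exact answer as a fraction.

After i distinct types are collected, each trial gives a new one with probability (11−i)/11, so the expected wait for the next new type is 11/(11−i).
E = 11/11 + 11/10 + 11/9 + 11/8 + 11/7 + 11/6 + 11/5 + 11/4 + 11/3 + 11/2 + 11/1 = 83711/2520.

83711/2520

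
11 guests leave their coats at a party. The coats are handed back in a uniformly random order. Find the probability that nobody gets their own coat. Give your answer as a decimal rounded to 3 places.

This is the derangement probability: permutations of 11 with no fixed point.
D(11) = 11! · (1 − 1/1! + 1/2! − ··· + (−1)^11/11!) = 14684570.
P = 14684570/39916800 = 1468457/3991680 ≈ 0.368.

0.368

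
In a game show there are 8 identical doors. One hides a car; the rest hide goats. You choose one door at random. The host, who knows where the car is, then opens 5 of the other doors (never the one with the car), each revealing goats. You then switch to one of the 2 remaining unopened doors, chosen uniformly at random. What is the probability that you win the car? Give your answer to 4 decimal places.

0.4375

Your original door holds the car with probability 1/8, so the other 7 collectively hold it with probability 7/8.
The host can always find 5 empty doors to open, so the reveals don't change that 7/8; it is now spread over the 2 remaining unopened doors.
P(win by switching) = (7/8) · (1/2) = 7/16 ≈ 0.4375.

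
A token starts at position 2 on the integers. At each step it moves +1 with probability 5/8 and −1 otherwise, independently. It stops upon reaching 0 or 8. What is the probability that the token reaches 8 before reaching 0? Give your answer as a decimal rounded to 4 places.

Let r = q/p = (3/8)/(5/8) = 3/5. The recurrence P(i) = p·P(i+1) + q·P(i−1) with P(0)=0, P(8)=1 gives P(i) = (1 − r^i)/(1 − r^8).
P(2) = (1 − (3/5)^2) / (1 − (3/5)^8) = 15625/24004 ≈ 0.6509.

0.6509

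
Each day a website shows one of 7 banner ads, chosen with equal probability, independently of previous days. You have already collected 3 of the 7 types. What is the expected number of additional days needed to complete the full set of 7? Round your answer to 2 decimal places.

14.58

Starting from 3 distinct types, each trial gives a new one with probability (7−i)/7 when i types are held, so the wait for the next new type is 7/(7−i).
E = 7/4 + 7/3 + 7/2 + 7/1 = 175/12 ≈ 14.58.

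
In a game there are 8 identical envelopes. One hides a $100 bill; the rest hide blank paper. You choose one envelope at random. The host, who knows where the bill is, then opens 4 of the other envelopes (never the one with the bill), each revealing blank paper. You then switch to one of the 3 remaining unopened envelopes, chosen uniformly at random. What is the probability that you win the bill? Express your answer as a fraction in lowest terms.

7/24

Your original envelope holds the bill with probability 1/8, so the other 7 collectively hold it with probability 7/8.
The host can always find 4 empty envelopes to open, so the reveals don't change that 7/8; it is now spread over the 3 remaining unopened envelopes.
P(win by switching) = (7/8) · (1/3) = 7/24.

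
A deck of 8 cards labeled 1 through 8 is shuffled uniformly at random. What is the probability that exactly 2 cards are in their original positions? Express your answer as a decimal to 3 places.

Choose which 2 of the 8 are fixed: C(8,2) = 28 ways.
The remaining 6 must have no fixed point: D(6) = 265.
P = 28·265/40320 = 53/288 ≈ 0.184.

0.184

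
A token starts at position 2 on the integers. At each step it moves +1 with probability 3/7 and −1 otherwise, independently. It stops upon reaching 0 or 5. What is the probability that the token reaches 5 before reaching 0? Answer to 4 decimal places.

Let r = q/p = (4/7)/(3/7) = 4/3. The recurrence P(i) = p·P(i+1) + q·P(i−1) with P(0)=0, P(5)=1 gives P(i) = (1 − r^i)/(1 − r^5).
P(2) = (1 − (4/3)^2) / (1 − (4/3)^5) = 189/781 ≈ 0.2420.

0.2420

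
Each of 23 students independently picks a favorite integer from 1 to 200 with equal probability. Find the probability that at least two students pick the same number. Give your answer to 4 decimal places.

0.7316

It's easier to compute the probability that all 23 are distinct.
P(all distinct) = 200/200 · 199/200 · ··· · 178/200 ≈ 0.2684.
So the probability of at least one match is 1 − 0.2684 = 0.7316.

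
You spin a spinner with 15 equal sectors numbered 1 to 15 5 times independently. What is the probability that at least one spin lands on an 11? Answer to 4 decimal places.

P(no spin lands on an 11) = (14/15)^5 ≈ 0.7082.
P(at least one) = 1 − 0.7082 = 0.2918.

0.2918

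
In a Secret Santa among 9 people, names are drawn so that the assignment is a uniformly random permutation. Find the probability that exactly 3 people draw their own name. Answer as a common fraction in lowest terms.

53/864

Choose which 3 of the 9 are fixed: C(9,3) = 84 ways.
The remaining 6 must have no fixed point: D(6) = 265.
P = 84·265/362880 = 53/864.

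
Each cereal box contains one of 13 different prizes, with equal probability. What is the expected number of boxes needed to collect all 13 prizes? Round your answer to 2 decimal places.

41.34

After i distinct types are collected, each trial gives a new one with probability (13−i)/13, so the expected wait for the next new type is 13/(13−i).
E = 13/13 + 13/12 + 13/11 + 13/10 + 13/9 + 13/8 + 13/7 + 13/6 + 13/5 + 13/4 + 13/3 + 13/2 + 13/1 = 1145993/27720 ≈ 41.34.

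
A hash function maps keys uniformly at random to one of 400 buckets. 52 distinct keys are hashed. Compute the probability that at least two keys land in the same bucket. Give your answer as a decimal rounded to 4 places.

It's easier to compute the probability that all 52 are distinct.
P(all distinct) = 400/400 · 399/400 · ··· · 349/400 ≈ 0.0312.
So the probability of at least one match is 1 − 0.0312 = 0.9688.

0.9688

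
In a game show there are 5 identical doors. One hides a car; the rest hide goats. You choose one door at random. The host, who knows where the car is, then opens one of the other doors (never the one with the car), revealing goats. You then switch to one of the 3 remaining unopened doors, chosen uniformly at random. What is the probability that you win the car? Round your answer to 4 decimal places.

0.2667

Your original door holds the car with probability 1/5, so the other 4 collectively hold it with probability 4/5.
The host can always find an empty door to open, so this doesn't change that 4/5; it is now spread over the 3 remaining unopened doors.
P(win by switching) = (4/5) · (1/3) = 4/15 ≈ 0.2667.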